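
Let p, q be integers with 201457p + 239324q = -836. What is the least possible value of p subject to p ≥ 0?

gcd(239324, 201457) = 19  (239324 = 1×201457 + 37867, 201457 = 5×37867 + 12122, 37867 = 3×12122 + 1501, 12122 = 8×1501 + 114, 1501 = 13×114 + 19, 114 = 6×19).
19 divides -836, so solutions exist.
Back-substituting, 201457×(-2073) + 239324×(1745) = 19.
Scale by -836/19 = -44: (p₀, q₀) = (91212, -76780).
General solution: p = 91212 + 12596t, q = -76780 - 10603t for integer t.
p ≥ 0: smallest is 91212 mod 12596 = 3040 (at t = -7), with q = -2559.

3040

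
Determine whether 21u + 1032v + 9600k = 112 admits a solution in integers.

gcd(1032, 21) = 3.
gcd(3, 9600) = 3.
3 does not divide 112 (remainder 1), so no integer solutions.

no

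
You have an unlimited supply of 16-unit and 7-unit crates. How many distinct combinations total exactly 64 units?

Need nonnegative integers with 16j + 7k = 64.
gcd(16, 7) = 1, and 16·(-3) + 7·(7) = 1.
So (j₀, k₀) = (-192, 448); general j = -192 + 7t, k = 448 - 16t.
j ≥ 0 ⇒ t ≥ 28; k ≥ 0 ⇒ t ≤ 28. That's 1 value of t.

1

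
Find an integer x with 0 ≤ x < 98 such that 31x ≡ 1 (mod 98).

gcd(98, 31) = 1  (98 = 3·31 + 5, 31 = 6·5 + 1, 5 = 5·1).
Back-substituting, 31·(19) + 98·(-6) = 1.
So 31·19 ≡ 1 (mod 98), and 19 mod 98 = 19.

19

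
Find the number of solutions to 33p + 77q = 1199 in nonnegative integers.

5

gcd(77, 33) = 11.
By Bézout, 33×(-2) + 77×(1) = 11.
One solution: (6, 13).
General: p = 6 + 7t, q = 13 - 3t.
p ≥ 0 ⇒ t ≥ 0; q ≥ 0 ⇒ t ≤ 4. So t ∈ [0, 4]: 5 solutions.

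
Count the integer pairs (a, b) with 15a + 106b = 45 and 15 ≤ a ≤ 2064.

gcd(106, 15):
  106 = 7×15 + 1
  15 = 15×1
so gcd(106, 15) = 1.
Back-substitute for Bézout coefficients:
  1 = 106 - 7×15
  ... = 15×(-7) + 106×(1)
Scale by 45: particular solution (-315, 45); reduce a mod 106: (3, 0).
General solution: a = 3 + 106t, b = 0 - 15t for integer t.
15 ≤ 3 + 106t ≤ 2064 gives t ∈ [1, 19], which is 19 values.

19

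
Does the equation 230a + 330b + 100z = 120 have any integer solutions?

yes

gcd(330, 230) = 10.
gcd(10, 100) = 10.
10 divides 120, so integer solutions exist.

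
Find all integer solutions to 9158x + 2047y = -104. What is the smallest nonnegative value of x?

gcd(9158, 2047):
  9158 = 4·2047 + 970
  2047 = 2·970 + 107
  970 = 9·107 + 7
  107 = 15·7 + 2
  7 = 3·2 + 1
  2 = 2·1
so gcd(9158, 2047) = 1.
1 divides -104, so solutions exist.
Back-substitute for Bézout coefficients:
  1 = 7 - 3·2
  ... = 9158·(880) + 2047·(-3937)
Scale by -104/1 = -104: (x₀, y₀) = (-91520, 409448).
General solution: x = -91520 + 2047t, y = 409448 - 9158t for integer t.
x ≥ 0: smallest is -91520 mod 2047 = 595 (at t = 45), with y = -2662.

595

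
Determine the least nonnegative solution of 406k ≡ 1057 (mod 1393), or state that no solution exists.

157

gcd(1393, 406) = 7.
7 divides 1057, so solutions exist.
By Bézout, 406·(-24) + 1393·(7) = 7.
So 406·(-24) ≡ 7 (mod 1393); multiply by 151: k ≡ -3624 (mod 199).
Smallest nonnegative: k = -3624 mod 199 = 157.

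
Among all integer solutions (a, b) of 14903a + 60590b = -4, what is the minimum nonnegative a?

gcd(60590, 14903):
  60590 = 4×14903 + 978
  14903 = 15×978 + 233
  978 = 4×233 + 46
  233 = 5×46 + 3
  46 = 15×3 + 1
  3 = 3×1
so gcd(60590, 14903) = 1.
1 divides -4, so solutions exist.
Back-substitute for Bézout coefficients:
  1 = 46 - 15×3
  ... = 14903×(-19763) + 60590×(4861)
Scale by -4/1 = -4: (a₀, b₀) = (79052, -19444).
General solution: a = 79052 + 60590t, b = -19444 - 14903t for integer t.
a ≥ 0: smallest is 79052 mod 60590 = 18462 (at t = -1), with b = -4541.

18462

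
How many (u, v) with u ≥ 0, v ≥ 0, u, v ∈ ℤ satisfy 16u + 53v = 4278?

gcd(53, 16):
  53 = 3*16 + 5
  16 = 3*5 + 1
  5 = 5*1
so gcd(53, 16) = 1.
Back-substitute for Bézout coefficients:
  1 = 16 - 3*5
  ... = 16*(10) + 53*(-3)
Scale by 4278: one solution is (42780, -12834). Reduce u mod 53: (9, 78).
General: u = 9 + 53t, v = 78 - 16t.
u ≥ 0 ⇒ t ≥ 0; v ≥ 0 ⇒ t ≤ 4. So t ∈ [0, 4]: 5 solutions.

5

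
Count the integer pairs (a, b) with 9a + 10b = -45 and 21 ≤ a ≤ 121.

gcd(10, 9) = 1.
By Bézout, 9·(-1) + 10·(1) = 1.
Particular solution: (5, -9).
General solution: a = 5 + 10t, b = -9 - 9t for integer t.
21 ≤ 5 + 10t ≤ 121 gives t ∈ [2, 11], which is 10 values.

10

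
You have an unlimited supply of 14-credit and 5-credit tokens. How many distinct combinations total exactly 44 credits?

Need nonnegative integers with 14j + 5k = 44.
gcd(14, 5) = 1, and 14·(-1) + 5·(3) = 1.
So (j₀, k₀) = (-44, 132); general j = -44 + 5t, k = 132 - 14t.
j ≥ 0 ⇒ t ≥ 9; k ≥ 0 ⇒ t ≤ 9. That's 1 value of t.

1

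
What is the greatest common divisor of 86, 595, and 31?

gcd(595, 86):
  595 = 6*86 + 79
  86 = 1*79 + 7
  79 = 11*7 + 2
  7 = 3*2 + 1
  2 = 2*1
so gcd(595, 86) = 1.
gcd(1, 31) = 1.

1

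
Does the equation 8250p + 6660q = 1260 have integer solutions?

yes

gcd(8250, 6660) = 30  (8250 = 1·6660 + 1590, 6660 = 4·1590 + 300, 1590 = 5·300 + 90, 300 = 3·90 + 30, 90 = 3·30).
30 divides 1260, so integer solutions exist.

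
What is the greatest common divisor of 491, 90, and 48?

1

gcd(491, 90):
  491 = 5×90 + 41
  90 = 2×41 + 8
  41 = 5×8 + 1
  8 = 8×1
so gcd(491, 90) = 1.
gcd(1, 48) = 1.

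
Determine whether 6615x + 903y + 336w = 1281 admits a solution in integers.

yes

gcd(6615, 903):
  6615 = 7·903 + 294
  903 = 3·294 + 21
  294 = 14·21
so gcd(6615, 903) = 21.
gcd(21, 336) = 21.
21 divides 1281, so integer solutions exist.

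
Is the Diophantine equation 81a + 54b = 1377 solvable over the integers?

yes

gcd(81, 54) = 27  (81 = 1·54 + 27, 54 = 2·27).
27 divides 1377, so integer solutions exist.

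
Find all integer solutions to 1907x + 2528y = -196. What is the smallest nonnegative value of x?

212

gcd(2528, 1907):
  2528 = 1*1907 + 621
  1907 = 3*621 + 44
  621 = 14*44 + 5
  44 = 8*5 + 4
  5 = 1*4 + 1
  4 = 4*1
so gcd(2528, 1907) = 1.
1 divides -196, so solutions exist.
Back-substitute for Bézout coefficients:
  1 = 5 - 1*4
  ... = 1907*(-517) + 2528*(390)
Scale by -196/1 = -196: (x₀, y₀) = (101332, -76440).
General solution: x = 101332 + 2528t, y = -76440 - 1907t for integer t.
x ≥ 0: smallest is 101332 mod 2528 = 212 (at t = -40), with y = -160.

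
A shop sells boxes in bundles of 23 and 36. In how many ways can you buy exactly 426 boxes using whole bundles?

1

Need nonnegative integers with 23j + 36k = 426.
gcd(23, 36) = 1, and 23·(11) + 36·(-7) = 1.
So (j₀, k₀) = (4686, -2982); general j = 4686 + 36t, k = -2982 - 23t.
j ≥ 0 ⇒ t ≥ -130; k ≥ 0 ⇒ t ≤ -130. That's 1 value of t.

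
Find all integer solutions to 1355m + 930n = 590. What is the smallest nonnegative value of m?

gcd(1355, 930):
  1355 = 1×930 + 425
  930 = 2×425 + 80
  425 = 5×80 + 25
  80 = 3×25 + 5
  25 = 5×5
so gcd(1355, 930) = 5.
5 divides 590, so solutions exist.
Back-substitute for Bézout coefficients:
  5 = 80 - 3×25
  ... = 1355×(-35) + 930×(51)
Scale by 590/5 = 118: (m₀, n₀) = (-4130, 6018).
General solution: m = -4130 + 186t, n = 6018 - 271t for integer t.
m ≥ 0: smallest is -4130 mod 186 = 148 (at t = 23), with n = -215.

148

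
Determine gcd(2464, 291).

gcd(2464, 291):
  2464 = 8×291 + 136
  291 = 2×136 + 19
  136 = 7×19 + 3
  19 = 6×3 + 1
  3 = 3×1
so gcd(2464, 291) = 1.

1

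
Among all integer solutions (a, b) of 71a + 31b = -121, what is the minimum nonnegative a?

21

gcd(71, 31) = 1.
1 divides -121, so solutions exist.
By Bézout, 71×(7) + 31×(-16) = 1.
Scale by -121/1 = -121: (a₀, b₀) = (-847, 1936).
General solution: a = -847 + 31t, b = 1936 - 71t for integer t.
a ≥ 0: smallest is -847 mod 31 = 21 (at t = 28), with b = -52.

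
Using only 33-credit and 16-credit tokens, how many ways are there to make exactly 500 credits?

1

Need nonnegative integers with 33j + 16k = 500.
gcd(33, 16) = 1, and 33·(1) + 16·(-2) = 1.
So (j₀, k₀) = (500, -1000); general j = 500 + 16t, k = -1000 - 33t.
j ≥ 0 ⇒ t ≥ -31; k ≥ 0 ⇒ t ≤ -31. That's 1 value of t.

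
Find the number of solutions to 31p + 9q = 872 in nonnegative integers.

3

gcd(31, 9) = 1.
By Bézout, 31×(-2) + 9×(7) = 1.
One solution: (2, 90).
General: p = 2 + 9t, q = 90 - 31t.
p ≥ 0 ⇒ t ≥ 0; q ≥ 0 ⇒ t ≤ 2. So t ∈ [0, 2]: 3 solutions.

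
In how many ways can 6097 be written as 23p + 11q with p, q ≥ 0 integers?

gcd(23, 11) = 1  (23 = 2*11 + 1, 11 = 11*1).
Back-substituting, 23*(1) + 11*(-2) = 1.
Scale by 6097: one solution is (6097, -12194). Reduce p mod 11: (3, 548).
General: p = 3 + 11t, q = 548 - 23t.
p ≥ 0 ⇒ t ≥ 0; q ≥ 0 ⇒ t ≤ 23. So t ∈ [0, 23]: 24 solutions.

24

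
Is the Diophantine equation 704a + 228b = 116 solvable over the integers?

yes

gcd(704, 228):
  704 = 3*228 + 20
  228 = 11*20 + 8
  20 = 2*8 + 4
  8 = 2*4
so gcd(704, 228) = 4.
4 divides 116, so integer solutions exist.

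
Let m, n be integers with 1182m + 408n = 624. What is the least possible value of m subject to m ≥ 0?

24

gcd(1182, 408) = 6.
6 divides 624, so solutions exist.
By Bézout, 1182×(29) + 408×(-84) = 6.
Scale by 624/6 = 104: (m₀, n₀) = (3016, -8736).
General solution: m = 3016 + 68t, n = -8736 - 197t for integer t.
m ≥ 0: smallest is 3016 mod 68 = 24 (at t = -44), with n = -68.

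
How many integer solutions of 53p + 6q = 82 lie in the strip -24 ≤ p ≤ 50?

13

gcd(53, 6):
  53 = 8·6 + 5
  6 = 1·5 + 1
  5 = 5·1
so gcd(53, 6) = 1.
Back-substitute for Bézout coefficients:
  1 = 6 - 1·5
  ... = 53·(-1) + 6·(9)
Scale by 82: particular solution (-82, 738); reduce p mod 6: (2, -4).
General solution: p = 2 + 6t, q = -4 - 53t for integer t.
-24 ≤ 2 + 6t ≤ 50 gives t ∈ [-4, 8], which is 13 values.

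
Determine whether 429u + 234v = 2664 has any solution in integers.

gcd(429, 234) = 39.
39 does not divide 2664 (remainder 12), so no integer solutions.

no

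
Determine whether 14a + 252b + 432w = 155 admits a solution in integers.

gcd(252, 14):
  252 = 18×14
so gcd(252, 14) = 14.
gcd(14, 432) = 2.
2 does not divide 155 (remainder 1), so no integer solutions.

no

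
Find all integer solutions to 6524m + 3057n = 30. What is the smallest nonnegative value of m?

gcd(6524, 3057):
  6524 = 2×3057 + 410
  3057 = 7×410 + 187
  410 = 2×187 + 36
  187 = 5×36 + 7
  36 = 5×7 + 1
  7 = 7×1
so gcd(6524, 3057) = 1.
1 divides 30, so solutions exist.
Back-substitute for Bézout coefficients:
  1 = 36 - 5×7
  ... = 6524×(425) + 3057×(-907)
Scale by 30/1 = 30: (m₀, n₀) = (12750, -27210).
General solution: m = 12750 + 3057t, n = -27210 - 6524t for integer t.
m ≥ 0: smallest is 12750 mod 3057 = 522 (at t = -4), with n = -1114.

522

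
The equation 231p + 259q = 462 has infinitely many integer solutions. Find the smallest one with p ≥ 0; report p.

gcd(259, 231):
  259 = 1·231 + 28
  231 = 8·28 + 7
  28 = 4·7
so gcd(259, 231) = 7.
7 divides 462, so solutions exist.
Back-substitute for Bézout coefficients:
  7 = 231 - 8·28
  ... = 231·(9) + 259·(-8)
Scale by 462/7 = 66: (p₀, q₀) = (594, -528).
General solution: p = 594 + 37t, q = -528 - 33t for integer t.
p ≥ 0: smallest is 594 mod 37 = 2 (at t = -16), with q = 0.

2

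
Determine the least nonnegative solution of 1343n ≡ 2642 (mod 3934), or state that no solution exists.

746

gcd(3934, 1343):
  3934 = 2*1343 + 1248
  1343 = 1*1248 + 95
  1248 = 13*95 + 13
  95 = 7*13 + 4
  13 = 3*4 + 1
  4 = 4*1
so gcd(3934, 1343) = 1.
1 divides 2642, so solutions exist.
Back-substitute for Bézout coefficients:
  1 = 13 - 3*4
  ... = 1343*(-911) + 3934*(311)
So 1343*(-911) ≡ 1 (mod 3934); multiply by 2642: n ≡ -2406862 (mod 3934).
Smallest nonnegative: n = -2406862 mod 3934 = 746.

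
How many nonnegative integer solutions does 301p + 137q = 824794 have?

20

gcd(301, 137) = 1.
By Bézout, 301×(66) + 137×(-145) = 1.
One solution: (2, 6016).
General: p = 2 + 137t, q = 6016 - 301t.
p ≥ 0 ⇒ t ≥ 0; q ≥ 0 ⇒ t ≤ 19. So t ∈ [0, 19]: 20 solutions.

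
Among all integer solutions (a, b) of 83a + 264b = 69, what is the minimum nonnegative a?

39

gcd(264, 83) = 1  (264 = 3×83 + 15, 83 = 5×15 + 8, 15 = 1×8 + 7, 8 = 1×7 + 1, 7 = 7×1).
1 divides 69, so solutions exist.
Back-substituting, 83×(35) + 264×(-11) = 1.
Scale by 69/1 = 69: (a₀, b₀) = (2415, -759).
General solution: a = 2415 + 264t, b = -759 - 83t for integer t.
a ≥ 0: smallest is 2415 mod 264 = 39 (at t = -9), with b = -12.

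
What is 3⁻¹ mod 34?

23

gcd(34, 3) = 1.
By Bézout, 3·(-11) + 34·(1) = 1.
So 3·-11 ≡ 1 (mod 34), and -11 mod 34 = 23.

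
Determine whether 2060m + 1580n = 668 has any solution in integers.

no

gcd(2060, 1580):
  2060 = 1*1580 + 480
  1580 = 3*480 + 140
  480 = 3*140 + 60
  140 = 2*60 + 20
  60 = 3*20
so gcd(2060, 1580) = 20.
20 does not divide 668 (remainder 8), so no integer solutions.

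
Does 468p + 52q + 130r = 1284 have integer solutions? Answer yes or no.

no

gcd(468, 52):
  468 = 9*52
so gcd(468, 52) = 52.
gcd(52, 130) = 26.
26 does not divide 1284 (remainder 10), so no integer solutions.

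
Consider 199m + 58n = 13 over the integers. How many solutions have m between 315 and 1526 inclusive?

21

gcd(199, 58) = 1.
By Bézout, 199·(7) + 58·(-24) = 1.
Particular solution: (33, -113).
General solution: m = 33 + 58t, n = -113 - 199t for integer t.
315 ≤ 33 + 58t ≤ 1526 gives t ∈ [5, 25], which is 21 values.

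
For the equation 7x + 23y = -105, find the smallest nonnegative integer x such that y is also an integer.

8

gcd(23, 7) = 1  (23 = 3×7 + 2, 7 = 3×2 + 1, 2 = 2×1).
1 divides -105, so solutions exist.
Back-substituting, 7×(10) + 23×(-3) = 1.
Scale by -105/1 = -105: (x₀, y₀) = (-1050, 315).
General solution: x = -1050 + 23t, y = 315 - 7t for integer t.
x ≥ 0: smallest is -1050 mod 23 = 8 (at t = 46), with y = -7.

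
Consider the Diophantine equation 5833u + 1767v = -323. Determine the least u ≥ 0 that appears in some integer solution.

16

gcd(5833, 1767):
  5833 = 3*1767 + 532
  1767 = 3*532 + 171
  532 = 3*171 + 19
  171 = 9*19
so gcd(5833, 1767) = 19.
19 divides -323, so solutions exist.
Back-substitute for Bézout coefficients:
  19 = 532 - 3*171
  ... = 5833*(10) + 1767*(-33)
Scale by -323/19 = -17: (u₀, v₀) = (-170, 561).
General solution: u = -170 + 93t, v = 561 - 307t for integer t.
u ≥ 0: smallest is -170 mod 93 = 16 (at t = 2), with v = -53.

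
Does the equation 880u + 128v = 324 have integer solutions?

no

gcd(880, 128) = 16.
16 does not divide 324 (remainder 4), so no integer solutions.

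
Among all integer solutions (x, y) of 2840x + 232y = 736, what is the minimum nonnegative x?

gcd(2840, 232) = 8  (2840 = 12×232 + 56, 232 = 4×56 + 8, 56 = 7×8).
8 divides 736, so solutions exist.
Back-substituting, 2840×(-4) + 232×(49) = 8.
Scale by 736/8 = 92: (x₀, y₀) = (-368, 4508).
General solution: x = -368 + 29t, y = 4508 - 355t for integer t.
x ≥ 0: smallest is -368 mod 29 = 9 (at t = 13), with y = -107.

9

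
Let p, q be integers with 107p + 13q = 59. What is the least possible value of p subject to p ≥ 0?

gcd(107, 13) = 1  (107 = 8*13 + 3, 13 = 4*3 + 1, 3 = 3*1).
1 divides 59, so solutions exist.
Back-substituting, 107*(-4) + 13*(33) = 1.
Scale by 59/1 = 59: (p₀, q₀) = (-236, 1947).
General solution: p = -236 + 13t, q = 1947 - 107t for integer t.
p ≥ 0: smallest is -236 mod 13 = 11 (at t = 19), with q = -86.

11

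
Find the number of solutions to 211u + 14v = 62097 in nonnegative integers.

21

gcd(211, 14) = 1.
By Bézout, 211·(1) + 14·(-15) = 1.
One solution: (7, 4330).
General: u = 7 + 14t, v = 4330 - 211t.
u ≥ 0 ⇒ t ≥ 0; v ≥ 0 ⇒ t ≤ 20. So t ∈ [0, 20]: 21 solutions.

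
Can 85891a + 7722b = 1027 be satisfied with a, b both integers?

yes

gcd(85891, 7722) = 13  (85891 = 11*7722 + 949, 7722 = 8*949 + 130, 949 = 7*130 + 39, 130 = 3*39 + 13, 39 = 3*13).
13 divides 1027, so integer solutions exist.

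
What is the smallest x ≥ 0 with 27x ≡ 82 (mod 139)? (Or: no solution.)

106

gcd(139, 27) = 1  (139 = 5*27 + 4, 27 = 6*4 + 3, 4 = 1*3 + 1, 3 = 3*1).
1 divides 82, so solutions exist.
Back-substituting, 27*(-36) + 139*(7) = 1.
So 27*(-36) ≡ 1 (mod 139); multiply by 82: x ≡ -2952 (mod 139).
Smallest nonnegative: x = -2952 mod 139 = 106.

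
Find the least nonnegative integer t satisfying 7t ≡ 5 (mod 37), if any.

gcd(37, 7):
  37 = 5×7 + 2
  7 = 3×2 + 1
  2 = 2×1
so gcd(37, 7) = 1.
1 divides 5, so solutions exist.
Back-substitute for Bézout coefficients:
  1 = 7 - 3×2
  ... = 7×(16) + 37×(-3)
So 7×(16) ≡ 1 (mod 37); multiply by 5: t ≡ 80 (mod 37).
Smallest nonnegative: t = 80 mod 37 = 6.

6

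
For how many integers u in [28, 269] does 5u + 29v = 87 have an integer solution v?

gcd(29, 5) = 1.
By Bézout, 5×(6) + 29×(-1) = 1.
Particular solution: (0, 3).
General solution: u = 0 + 29t, v = 3 - 5t for integer t.
28 ≤ 0 + 29t ≤ 269 gives t ∈ [1, 9], which is 9 values.

9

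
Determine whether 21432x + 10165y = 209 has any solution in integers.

yes

gcd(21432, 10165) = 19  (21432 = 2×10165 + 1102, 10165 = 9×1102 + 247, 1102 = 4×247 + 114, 247 = 2×114 + 19, 114 = 6×19).
19 divides 209, so integer solutions exist.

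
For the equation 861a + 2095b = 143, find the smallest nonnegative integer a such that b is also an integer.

gcd(2095, 861):
  2095 = 2·861 + 373
  861 = 2·373 + 115
  373 = 3·115 + 28
  115 = 4·28 + 3
  28 = 9·3 + 1
  3 = 3·1
so gcd(2095, 861) = 1.
1 divides 143, so solutions exist.
Back-substitute for Bézout coefficients:
  1 = 28 - 9·3
  ... = 861·(-674) + 2095·(277)
Scale by 143/1 = 143: (a₀, b₀) = (-96382, 39611).
General solution: a = -96382 + 2095t, b = 39611 - 861t for integer t.
a ≥ 0: smallest is -96382 mod 2095 = 2083 (at t = 47), with b = -856.

2083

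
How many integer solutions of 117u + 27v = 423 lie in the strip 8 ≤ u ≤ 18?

gcd(117, 27) = 9.
By Bézout, 117*(1) + 27*(-4) = 9.
Particular solution: (2, 7).
General solution: u = 2 + 3t, v = 7 - 13t for integer t.
8 ≤ 2 + 3t ≤ 18 gives t ∈ [2, 5], which is 4 values.

4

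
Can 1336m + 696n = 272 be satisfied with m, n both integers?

gcd(1336, 696):
  1336 = 1·696 + 640
  696 = 1·640 + 56
  640 = 11·56 + 24
  56 = 2·24 + 8
  24 = 3·8
so gcd(1336, 696) = 8.
8 divides 272, so integer solutions exist.

yes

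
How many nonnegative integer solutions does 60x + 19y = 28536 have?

25

gcd(60, 19) = 1  (60 = 3*19 + 3, 19 = 6*3 + 1, 3 = 3*1).
Back-substituting, 60*(-6) + 19*(19) = 1.
Scale by 28536: one solution is (-171216, 542184). Reduce x mod 19: (12, 1464).
General: x = 12 + 19t, y = 1464 - 60t.
x ≥ 0 ⇒ t ≥ 0; y ≥ 0 ⇒ t ≤ 24. So t ∈ [0, 24]: 25 solutions.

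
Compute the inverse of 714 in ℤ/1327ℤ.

946

gcd(1327, 714) = 1  (1327 = 1×714 + 613, 714 = 1×613 + 101, 613 = 6×101 + 7, 101 = 14×7 + 3, 7 = 2×3 + 1, 3 = 3×1).
Back-substituting, 714×(-381) + 1327×(205) = 1.
So 714×-381 ≡ 1 (mod 1327), and -381 mod 1327 = 946.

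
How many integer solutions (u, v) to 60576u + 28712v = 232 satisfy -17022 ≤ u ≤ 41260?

gcd(60576, 28712) = 8  (60576 = 2*28712 + 3152, 28712 = 9*3152 + 344, 3152 = 9*344 + 56, 344 = 6*56 + 8, 56 = 7*8).
Back-substituting, 60576*(-501) + 28712*(1057) = 8.
Scale by 29: particular solution (-14529, 30653); reduce u mod 3589: (3416, -7207).
General solution: u = 3416 + 3589t, v = -7207 - 7572t for integer t.
-17022 ≤ 3416 + 3589t ≤ 41260 gives t ∈ [-5, 10], which is 16 values.

16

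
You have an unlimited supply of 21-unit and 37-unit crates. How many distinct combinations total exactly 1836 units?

2

Need nonnegative integers with 21j + 37k = 1836.
gcd(21, 37) = 1, and 21·(-7) + 37·(4) = 1.
So (j₀, k₀) = (-12852, 7344); general j = -12852 + 37t, k = 7344 - 21t.
j ≥ 0 ⇒ t ≥ 348; k ≥ 0 ⇒ t ≤ 349. That's 2 values of t.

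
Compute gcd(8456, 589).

1

gcd(8456, 589):
  8456 = 14·589 + 210
  589 = 2·210 + 169
  210 = 1·169 + 41
  169 = 4·41 + 5
  41 = 8·5 + 1
  5 = 5·1
so gcd(8456, 589) = 1.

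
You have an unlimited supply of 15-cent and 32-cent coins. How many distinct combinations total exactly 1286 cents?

2

Need nonnegative integers with 15j + 32k = 1286.
gcd(15, 32) = 1, and 15·(15) + 32·(-7) = 1.
So (j₀, k₀) = (19290, -9002); general j = 19290 + 32t, k = -9002 - 15t.
j ≥ 0 ⇒ t ≥ -602; k ≥ 0 ⇒ t ≤ -601. That's 2 values of t.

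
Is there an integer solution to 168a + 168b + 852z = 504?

yes

gcd(168, 168) = 168  (168 = 1×168).
gcd(168, 852) = 12.
12 divides 504, so integer solutions exist.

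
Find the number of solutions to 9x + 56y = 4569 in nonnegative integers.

gcd(56, 9) = 1.
By Bézout, 9*(25) + 56*(-4) = 1.
One solution: (41, 75).
General: x = 41 + 56t, y = 75 - 9t.
x ≥ 0 ⇒ t ≥ 0; y ≥ 0 ⇒ t ≤ 8. So t ∈ [0, 8]: 9 solutions.

9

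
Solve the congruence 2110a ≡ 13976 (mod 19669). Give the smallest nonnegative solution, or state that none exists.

14791

gcd(19669, 2110):
  19669 = 9*2110 + 679
  2110 = 3*679 + 73
  679 = 9*73 + 22
  73 = 3*22 + 7
  22 = 3*7 + 1
  7 = 7*1
so gcd(19669, 2110) = 1.
1 divides 13976, so solutions exist.
Back-substitute for Bézout coefficients:
  1 = 22 - 3*7
  ... = 2110*(-2694) + 19669*(289)
So 2110*(-2694) ≡ 1 (mod 19669); multiply by 13976: a ≡ -37651344 (mod 19669).
Smallest nonnegative: a = -37651344 mod 19669 = 14791.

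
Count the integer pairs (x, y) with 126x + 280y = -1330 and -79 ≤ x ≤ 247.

17

gcd(280, 126):
  280 = 2×126 + 28
  126 = 4×28 + 14
  28 = 2×14
so gcd(280, 126) = 14.
Back-substitute for Bézout coefficients:
  14 = 126 - 4×28
  ... = 126×(9) + 280×(-4)
Scale by -95: particular solution (-855, 380); reduce x mod 20: (5, -7).
General solution: x = 5 + 20t, y = -7 - 9t for integer t.
-79 ≤ 5 + 20t ≤ 247 gives t ∈ [-4, 12], which is 17 values.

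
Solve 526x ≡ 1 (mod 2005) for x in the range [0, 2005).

1681

gcd(2005, 526) = 1  (2005 = 3×526 + 427, 526 = 1×427 + 99, 427 = 4×99 + 31, 99 = 3×31 + 6, 31 = 5×6 + 1, 6 = 6×1).
Back-substituting, 526×(-324) + 2005×(85) = 1.
So 526×-324 ≡ 1 (mod 2005), and -324 mod 2005 = 1681.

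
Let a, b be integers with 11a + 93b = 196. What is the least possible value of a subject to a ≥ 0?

gcd(93, 11):
  93 = 8*11 + 5
  11 = 2*5 + 1
  5 = 5*1
so gcd(93, 11) = 1.
1 divides 196, so solutions exist.
Back-substitute for Bézout coefficients:
  1 = 11 - 2*5
  ... = 11*(17) + 93*(-2)
Scale by 196/1 = 196: (a₀, b₀) = (3332, -392).
General solution: a = 3332 + 93t, b = -392 - 11t for integer t.
a ≥ 0: smallest is 3332 mod 93 = 77 (at t = -35), with b = -7.

77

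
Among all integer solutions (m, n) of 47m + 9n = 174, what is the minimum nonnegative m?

gcd(47, 9):
  47 = 5×9 + 2
  9 = 4×2 + 1
  2 = 2×1
so gcd(47, 9) = 1.
1 divides 174, so solutions exist.
Back-substitute for Bézout coefficients:
  1 = 9 - 4×2
  ... = 47×(-4) + 9×(21)
Scale by 174/1 = 174: (m₀, n₀) = (-696, 3654).
General solution: m = -696 + 9t, n = 3654 - 47t for integer t.
m ≥ 0: smallest is -696 mod 9 = 6 (at t = 78), with n = -12.

6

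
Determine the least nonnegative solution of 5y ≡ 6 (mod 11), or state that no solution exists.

gcd(11, 5) = 1  (11 = 2*5 + 1, 5 = 5*1).
1 divides 6, so solutions exist.
Back-substituting, 5*(-2) + 11*(1) = 1.
So 5*(-2) ≡ 1 (mod 11); multiply by 6: y ≡ -12 (mod 11).
Smallest nonnegative: y = -12 mod 11 = 10.

10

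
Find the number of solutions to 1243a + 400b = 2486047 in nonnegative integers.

5

gcd(1243, 400) = 1.
By Bézout, 1243*(-93) + 400*(289) = 1.
One solution: (29, 6125).
General: a = 29 + 400t, b = 6125 - 1243t.
a ≥ 0 ⇒ t ≥ 0; b ≥ 0 ⇒ t ≤ 4. So t ∈ [0, 4]: 5 solutions.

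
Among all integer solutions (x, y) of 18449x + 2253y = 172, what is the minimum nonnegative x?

gcd(18449, 2253) = 1.
1 divides 172, so solutions exist.
By Bézout, 18449×(440) + 2253×(-3603) = 1.
Scale by 172/1 = 172: (x₀, y₀) = (75680, -619716).
General solution: x = 75680 + 2253t, y = -619716 - 18449t for integer t.
x ≥ 0: smallest is 75680 mod 2253 = 1331 (at t = -33), with y = -10899.

1331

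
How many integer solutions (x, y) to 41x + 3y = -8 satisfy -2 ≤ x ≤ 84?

29

gcd(41, 3) = 1.
By Bézout, 41·(-1) + 3·(14) = 1.
Particular solution: (2, -30).
General solution: x = 2 + 3t, y = -30 - 41t for integer t.
-2 ≤ 2 + 3t ≤ 84 gives t ∈ [-1, 27], which is 29 values.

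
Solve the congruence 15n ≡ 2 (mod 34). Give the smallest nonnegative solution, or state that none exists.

16

gcd(34, 15) = 1  (34 = 2·15 + 4, 15 = 3·4 + 3, 4 = 1·3 + 1, 3 = 3·1).
1 divides 2, so solutions exist.
Back-substituting, 15·(-9) + 34·(4) = 1.
So 15·(-9) ≡ 1 (mod 34); multiply by 2: n ≡ -18 (mod 34).
Smallest nonnegative: n = -18 mod 34 = 16.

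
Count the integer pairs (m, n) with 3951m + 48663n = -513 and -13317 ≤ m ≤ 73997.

gcd(48663, 3951) = 9.
By Bézout, 3951×(739) + 48663×(-60) = 9.
Particular solution: (1133, -92).
General solution: m = 1133 + 5407t, n = -92 - 439t for integer t.
-13317 ≤ 1133 + 5407t ≤ 73997 gives t ∈ [-2, 13], which is 16 values.

16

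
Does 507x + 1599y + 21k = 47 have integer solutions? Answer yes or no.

no

gcd(1599, 507) = 39  (1599 = 3·507 + 78, 507 = 6·78 + 39, 78 = 2·39).
gcd(39, 21) = 3.
3 does not divide 47 (remainder 2), so no integer solutions.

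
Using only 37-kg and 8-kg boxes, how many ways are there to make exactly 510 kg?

1

Need nonnegative integers with 37j + 8k = 510.
gcd(37, 8) = 1, and 37·(-3) + 8·(14) = 1.
So (j₀, k₀) = (-1530, 7140); general j = -1530 + 8t, k = 7140 - 37t.
j ≥ 0 ⇒ t ≥ 192; k ≥ 0 ⇒ t ≤ 192. That's 1 value of t.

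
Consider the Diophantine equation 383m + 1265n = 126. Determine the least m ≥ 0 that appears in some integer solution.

542

gcd(1265, 383):
  1265 = 3*383 + 116
  383 = 3*116 + 35
  116 = 3*35 + 11
  35 = 3*11 + 2
  11 = 5*2 + 1
  2 = 2*1
so gcd(1265, 383) = 1.
1 divides 126, so solutions exist.
Back-substitute for Bézout coefficients:
  1 = 11 - 5*2
  ... = 383*(-578) + 1265*(175)
Scale by 126/1 = 126: (m₀, n₀) = (-72828, 22050).
General solution: m = -72828 + 1265t, n = 22050 - 383t for integer t.
m ≥ 0: smallest is -72828 mod 1265 = 542 (at t = 58), with n = -164.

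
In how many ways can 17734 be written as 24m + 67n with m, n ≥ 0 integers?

11

gcd(67, 24):
  67 = 2·24 + 19
  24 = 1·19 + 5
  19 = 3·5 + 4
  5 = 1·4 + 1
  4 = 4·1
so gcd(67, 24) = 1.
Back-substitute for Bézout coefficients:
  1 = 5 - 1·4
  ... = 24·(14) + 67·(-5)
Scale by 17734: one solution is (248276, -88670). Reduce m mod 67: (41, 250).
General: m = 41 + 67t, n = 250 - 24t.
m ≥ 0 ⇒ t ≥ 0; n ≥ 0 ⇒ t ≤ 10. So t ∈ [0, 10]: 11 solutions.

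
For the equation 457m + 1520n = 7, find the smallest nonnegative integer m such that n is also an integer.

gcd(1520, 457):
  1520 = 3·457 + 149
  457 = 3·149 + 10
  149 = 14·10 + 9
  10 = 1·9 + 1
  9 = 9·1
so gcd(1520, 457) = 1.
1 divides 7, so solutions exist.
Back-substitute for Bézout coefficients:
  1 = 10 - 1·9
  ... = 457·(153) + 1520·(-46)
Scale by 7/1 = 7: (m₀, n₀) = (1071, -322).
General solution: m = 1071 + 1520t, n = -322 - 457t for integer t.
m ≥ 0: smallest is 1071 mod 1520 = 1071 (at t = 0), with n = -322.

1071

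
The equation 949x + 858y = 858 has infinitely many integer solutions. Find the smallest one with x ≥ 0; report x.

0

gcd(949, 858):
  949 = 1×858 + 91
  858 = 9×91 + 39
  91 = 2×39 + 13
  39 = 3×13
so gcd(949, 858) = 13.
13 divides 858, so solutions exist.
Back-substitute for Bézout coefficients:
  13 = 91 - 2×39
  ... = 949×(19) + 858×(-21)
Scale by 858/13 = 66: (x₀, y₀) = (1254, -1386).
General solution: x = 1254 + 66t, y = -1386 - 73t for integer t.
x ≥ 0: smallest is 1254 mod 66 = 0 (at t = -19), with y = 1.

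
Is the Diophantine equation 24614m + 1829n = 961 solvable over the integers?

yes

gcd(24614, 1829) = 31  (24614 = 13·1829 + 837, 1829 = 2·837 + 155, 837 = 5·155 + 62, 155 = 2·62 + 31, 62 = 2·31).
31 divides 961, so integer solutions exist.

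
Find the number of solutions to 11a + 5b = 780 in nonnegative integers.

15

gcd(11, 5) = 1  (11 = 2·5 + 1, 5 = 5·1).
Back-substituting, 11·(1) + 5·(-2) = 1.
Scale by 780: one solution is (780, -1560). Reduce a mod 5: (0, 156).
General: a = 0 + 5t, b = 156 - 11t.
a ≥ 0 ⇒ t ≥ 0; b ≥ 0 ⇒ t ≤ 14. So t ∈ [0, 14]: 15 solutions.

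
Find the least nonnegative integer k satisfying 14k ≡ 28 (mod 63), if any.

gcd(63, 14):
  63 = 4×14 + 7
  14 = 2×7
so gcd(63, 14) = 7.
7 divides 28, so solutions exist.
Back-substitute for Bézout coefficients:
  7 = 63 - 4×14
  ... = 14×(-4) + 63×(1)
So 14×(-4) ≡ 7 (mod 63); multiply by 4: k ≡ -16 (mod 9).
Smallest nonnegative: k = -16 mod 9 = 2.

2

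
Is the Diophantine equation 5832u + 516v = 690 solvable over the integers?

no

gcd(5832, 516) = 12.
12 does not divide 690 (remainder 6), so no integer solutions.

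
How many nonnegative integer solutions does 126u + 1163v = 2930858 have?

gcd(1163, 126) = 1  (1163 = 9*126 + 29, 126 = 4*29 + 10, 29 = 2*10 + 9, 10 = 1*9 + 1, 9 = 9*1).
Back-substituting, 126*(120) + 1163*(-13) = 1.
Scale by 2930858: one solution is (351702960, -38101154). Reduce u mod 1163: (130, 2506).
General: u = 130 + 1163t, v = 2506 - 126t.
u ≥ 0 ⇒ t ≥ 0; v ≥ 0 ⇒ t ≤ 19. So t ∈ [0, 19]: 20 solutions.

20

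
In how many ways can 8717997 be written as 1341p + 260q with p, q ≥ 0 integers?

gcd(1341, 260):
  1341 = 5·260 + 41
  260 = 6·41 + 14
  41 = 2·14 + 13
  14 = 1·13 + 1
  13 = 13·1
so gcd(1341, 260) = 1.
Back-substitute for Bézout coefficients:
  1 = 14 - 1·13
  ... = 1341·(-19) + 260·(98)
Scale by 8717997: one solution is (-165641943, 854363706). Reduce p mod 260: (157, 32721).
General: p = 157 + 260t, q = 32721 - 1341t.
p ≥ 0 ⇒ t ≥ 0; q ≥ 0 ⇒ t ≤ 24. So t ∈ [0, 24]: 25 solutions.

25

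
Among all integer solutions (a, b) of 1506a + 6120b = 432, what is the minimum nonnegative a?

492

gcd(6120, 1506):
  6120 = 4×1506 + 96
  1506 = 15×96 + 66
  96 = 1×66 + 30
  66 = 2×30 + 6
  30 = 5×6
so gcd(6120, 1506) = 6.
6 divides 432, so solutions exist.
Back-substitute for Bézout coefficients:
  6 = 66 - 2×30
  ... = 1506×(191) + 6120×(-47)
Scale by 432/6 = 72: (a₀, b₀) = (13752, -3384).
General solution: a = 13752 + 1020t, b = -3384 - 251t for integer t.
a ≥ 0: smallest is 13752 mod 1020 = 492 (at t = -13), with b = -121.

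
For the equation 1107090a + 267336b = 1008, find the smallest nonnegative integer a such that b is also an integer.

gcd(1107090, 267336):
  1107090 = 4×267336 + 37746
  267336 = 7×37746 + 3114
  37746 = 12×3114 + 378
  3114 = 8×378 + 90
  378 = 4×90 + 18
  90 = 5×18
so gcd(1107090, 267336) = 18.
18 divides 1008, so solutions exist.
Back-substitute for Bézout coefficients:
  18 = 378 - 4×90
  ... = 1107090×(2833) + 267336×(-11732)
Scale by 1008/18 = 56: (a₀, b₀) = (158648, -656992).
General solution: a = 158648 + 14852t, b = -656992 - 61505t for integer t.
a ≥ 0: smallest is 158648 mod 14852 = 10128 (at t = -10), with b = -41942.

10128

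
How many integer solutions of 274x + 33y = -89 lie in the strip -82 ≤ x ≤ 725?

gcd(274, 33):
  274 = 8×33 + 10
  33 = 3×10 + 3
  10 = 3×3 + 1
  3 = 3×1
so gcd(274, 33) = 1.
Back-substitute for Bézout coefficients:
  1 = 10 - 3×3
  ... = 274×(10) + 33×(-83)
Scale by -89: particular solution (-890, 7387); reduce x mod 33: (1, -11).
General solution: x = 1 + 33t, y = -11 - 274t for integer t.
-82 ≤ 1 + 33t ≤ 725 gives t ∈ [-2, 21], which is 24 values.

24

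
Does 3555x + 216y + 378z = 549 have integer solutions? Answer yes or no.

gcd(3555, 216) = 9  (3555 = 16*216 + 99, 216 = 2*99 + 18, 99 = 5*18 + 9, 18 = 2*9).
gcd(9, 378) = 9.
9 divides 549, so integer solutions exist.

yes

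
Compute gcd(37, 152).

gcd(152, 37):
  152 = 4·37 + 4
  37 = 9·4 + 1
  4 = 4·1
so gcd(152, 37) = 1.

1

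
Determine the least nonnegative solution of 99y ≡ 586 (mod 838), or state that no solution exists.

gcd(838, 99) = 1  (838 = 8·99 + 46, 99 = 2·46 + 7, 46 = 6·7 + 4, 7 = 1·4 + 3, 4 = 1·3 + 1, 3 = 3·1).
1 divides 586, so solutions exist.
Back-substituting, 99·(-237) + 838·(28) = 1.
So 99·(-237) ≡ 1 (mod 838); multiply by 586: y ≡ -138882 (mod 838).
Smallest nonnegative: y = -138882 mod 838 = 226.

226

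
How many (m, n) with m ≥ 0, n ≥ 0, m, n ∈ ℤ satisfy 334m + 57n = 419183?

22

gcd(334, 57) = 1  (334 = 5*57 + 49, 57 = 1*49 + 8, 49 = 6*8 + 1, 8 = 8*1).
Back-substituting, 334*(7) + 57*(-41) = 1.
Scale by 419183: one solution is (2934281, -17186503). Reduce m mod 57: (35, 7149).
General: m = 35 + 57t, n = 7149 - 334t.
m ≥ 0 ⇒ t ≥ 0; n ≥ 0 ⇒ t ≤ 21. So t ∈ [0, 21]: 22 solutions.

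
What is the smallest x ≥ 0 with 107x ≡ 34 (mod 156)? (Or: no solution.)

gcd(156, 107) = 1.
1 divides 34, so solutions exist.
By Bézout, 107·(35) + 156·(-24) = 1.
So 107·(35) ≡ 1 (mod 156); multiply by 34: x ≡ 1190 (mod 156).
Smallest nonnegative: x = 1190 mod 156 = 98.

98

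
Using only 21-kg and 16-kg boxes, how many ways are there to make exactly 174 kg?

Need nonnegative integers with 21j + 16k = 174.
gcd(21, 16) = 1, and 21·(-3) + 16·(4) = 1.
So (j₀, k₀) = (-522, 696); general j = -522 + 16t, k = 696 - 21t.
j ≥ 0 ⇒ t ≥ 33; k ≥ 0 ⇒ t ≤ 33. That's 1 value of t.

1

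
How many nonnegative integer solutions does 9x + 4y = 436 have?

13

gcd(9, 4):
  9 = 2*4 + 1
  4 = 4*1
so gcd(9, 4) = 1.
Back-substitute for Bézout coefficients:
  1 = 9 - 2*4
  ... = 9*(1) + 4*(-2)
Scale by 436: one solution is (436, -872). Reduce x mod 4: (0, 109).
General: x = 0 + 4t, y = 109 - 9t.
x ≥ 0 ⇒ t ≥ 0; y ≥ 0 ⇒ t ≤ 12. So t ∈ [0, 12]: 13 solutions.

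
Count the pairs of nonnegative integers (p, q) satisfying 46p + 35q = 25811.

16

gcd(46, 35):
  46 = 1×35 + 11
  35 = 3×11 + 2
  11 = 5×2 + 1
  2 = 2×1
so gcd(46, 35) = 1.
Back-substitute for Bézout coefficients:
  1 = 11 - 5×2
  ... = 46×(16) + 35×(-21)
Scale by 25811: one solution is (412976, -542031). Reduce p mod 35: (11, 723).
General: p = 11 + 35t, q = 723 - 46t.
p ≥ 0 ⇒ t ≥ 0; q ≥ 0 ⇒ t ≤ 15. So t ∈ [0, 15]: 16 solutions.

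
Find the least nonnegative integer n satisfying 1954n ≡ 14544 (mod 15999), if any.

11061

gcd(15999, 1954):
  15999 = 8*1954 + 367
  1954 = 5*367 + 119
  367 = 3*119 + 10
  119 = 11*10 + 9
  10 = 1*9 + 1
  9 = 9*1
so gcd(15999, 1954) = 1.
1 divides 14544, so solutions exist.
Back-substitute for Bézout coefficients:
  1 = 10 - 1*9
  ... = 1954*(-1613) + 15999*(197)
So 1954*(-1613) ≡ 1 (mod 15999); multiply by 14544: n ≡ -23459472 (mod 15999).
Smallest nonnegative: n = -23459472 mod 15999 = 11061.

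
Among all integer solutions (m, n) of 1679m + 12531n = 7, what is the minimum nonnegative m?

9068

gcd(12531, 1679):
  12531 = 7·1679 + 778
  1679 = 2·778 + 123
  778 = 6·123 + 40
  123 = 3·40 + 3
  40 = 13·3 + 1
  3 = 3·1
so gcd(12531, 1679) = 1.
1 divides 7, so solutions exist.
Back-substitute for Bézout coefficients:
  1 = 40 - 13·3
  ... = 1679·(-4075) + 12531·(546)
Scale by 7/1 = 7: (m₀, n₀) = (-28525, 3822).
General solution: m = -28525 + 12531t, n = 3822 - 1679t for integer t.
m ≥ 0: smallest is -28525 mod 12531 = 9068 (at t = 3), with n = -1215.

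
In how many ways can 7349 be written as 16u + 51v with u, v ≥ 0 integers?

9

gcd(51, 16) = 1  (51 = 3×16 + 3, 16 = 5×3 + 1, 3 = 3×1).
Back-substituting, 16×(16) + 51×(-5) = 1.
Scale by 7349: one solution is (117584, -36745). Reduce u mod 51: (29, 135).
General: u = 29 + 51t, v = 135 - 16t.
u ≥ 0 ⇒ t ≥ 0; v ≥ 0 ⇒ t ≤ 8. So t ∈ [0, 8]: 9 solutions.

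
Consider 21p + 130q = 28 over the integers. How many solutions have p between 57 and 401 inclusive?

gcd(130, 21) = 1  (130 = 6×21 + 4, 21 = 5×4 + 1, 4 = 4×1).
Back-substituting, 21×(31) + 130×(-5) = 1.
Scale by 28: particular solution (868, -140); reduce p mod 130: (88, -14).
General solution: p = 88 + 130t, q = -14 - 21t for integer t.
57 ≤ 88 + 130t ≤ 401 gives t ∈ [0, 2], which is 3 values.

3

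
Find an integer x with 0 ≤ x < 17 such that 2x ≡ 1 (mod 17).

gcd(17, 2) = 1  (17 = 8×2 + 1, 2 = 2×1).
Back-substituting, 2×(-8) + 17×(1) = 1.
So 2×-8 ≡ 1 (mod 17), and -8 mod 17 = 9.

9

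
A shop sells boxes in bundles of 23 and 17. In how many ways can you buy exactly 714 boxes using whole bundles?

2

Need nonnegative integers with 23j + 17k = 714.
gcd(23, 17) = 1, and 23·(3) + 17·(-4) = 1.
So (j₀, k₀) = (2142, -2856); general j = 2142 + 17t, k = -2856 - 23t.
j ≥ 0 ⇒ t ≥ -126; k ≥ 0 ⇒ t ≤ -125. That's 2 values of t.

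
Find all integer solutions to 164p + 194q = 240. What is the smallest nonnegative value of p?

89

gcd(194, 164) = 2  (194 = 1×164 + 30, 164 = 5×30 + 14, 30 = 2×14 + 2, 14 = 7×2).
2 divides 240, so solutions exist.
Back-substituting, 164×(-13) + 194×(11) = 2.
Scale by 240/2 = 120: (p₀, q₀) = (-1560, 1320).
General solution: p = -1560 + 97t, q = 1320 - 82t for integer t.
p ≥ 0: smallest is -1560 mod 97 = 89 (at t = 17), with q = -74.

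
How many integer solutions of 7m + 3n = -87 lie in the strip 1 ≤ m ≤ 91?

gcd(7, 3):
  7 = 2×3 + 1
  3 = 3×1
so gcd(7, 3) = 1.
Back-substitute for Bézout coefficients:
  1 = 7 - 2×3
  ... = 7×(1) + 3×(-2)
Scale by -87: particular solution (-87, 174); reduce m mod 3: (0, -29).
General solution: m = 0 + 3t, n = -29 - 7t for integer t.
1 ≤ 0 + 3t ≤ 91 gives t ∈ [1, 30], which is 30 values.

30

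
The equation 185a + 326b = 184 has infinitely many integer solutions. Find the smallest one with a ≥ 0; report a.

38

gcd(326, 185):
  326 = 1·185 + 141
  185 = 1·141 + 44
  141 = 3·44 + 9
  44 = 4·9 + 8
  9 = 1·8 + 1
  8 = 8·1
so gcd(326, 185) = 1.
1 divides 184, so solutions exist.
Back-substitute for Bézout coefficients:
  1 = 9 - 1·8
  ... = 185·(-37) + 326·(21)
Scale by 184/1 = 184: (a₀, b₀) = (-6808, 3864).
General solution: a = -6808 + 326t, b = 3864 - 185t for integer t.
a ≥ 0: smallest is -6808 mod 326 = 38 (at t = 21), with b = -21.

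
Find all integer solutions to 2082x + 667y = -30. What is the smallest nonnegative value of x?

469

gcd(2082, 667) = 1  (2082 = 3·667 + 81, 667 = 8·81 + 19, 81 = 4·19 + 5, 19 = 3·5 + 4, 5 = 1·4 + 1, 4 = 4·1).
1 divides -30, so solutions exist.
Back-substituting, 2082·(140) + 667·(-437) = 1.
Scale by -30/1 = -30: (x₀, y₀) = (-4200, 13110).
General solution: x = -4200 + 667t, y = 13110 - 2082t for integer t.
x ≥ 0: smallest is -4200 mod 667 = 469 (at t = 7), with y = -1464.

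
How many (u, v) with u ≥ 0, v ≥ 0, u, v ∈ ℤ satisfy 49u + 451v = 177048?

gcd(451, 49):
  451 = 9*49 + 10
  49 = 4*10 + 9
  10 = 1*9 + 1
  9 = 9*1
so gcd(451, 49) = 1.
Back-substitute for Bézout coefficients:
  1 = 10 - 1*9
  ... = 49*(-46) + 451*(5)
Scale by 177048: one solution is (-8144208, 885240). Reduce u mod 451: (401, 349).
General: u = 401 + 451t, v = 349 - 49t.
u ≥ 0 ⇒ t ≥ 0; v ≥ 0 ⇒ t ≤ 7. So t ∈ [0, 7]: 8 solutions.

8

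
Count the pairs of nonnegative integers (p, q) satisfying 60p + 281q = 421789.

gcd(281, 60) = 1.
By Bézout, 60*(89) + 281*(-19) = 1.
One solution: (150, 1469).
General: p = 150 + 281t, q = 1469 - 60t.
p ≥ 0 ⇒ t ≥ 0; q ≥ 0 ⇒ t ≤ 24. So t ∈ [0, 24]: 25 solutions.

25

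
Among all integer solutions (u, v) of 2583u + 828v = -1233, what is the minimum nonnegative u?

gcd(2583, 828):
  2583 = 3*828 + 99
  828 = 8*99 + 36
  99 = 2*36 + 27
  36 = 1*27 + 9
  27 = 3*9
so gcd(2583, 828) = 9.
9 divides -1233, so solutions exist.
Back-substitute for Bézout coefficients:
  9 = 36 - 1*27
  ... = 2583*(-25) + 828*(78)
Scale by -1233/9 = -137: (u₀, v₀) = (3425, -10686).
General solution: u = 3425 + 92t, v = -10686 - 287t for integer t.
u ≥ 0: smallest is 3425 mod 92 = 21 (at t = -37), with v = -67.

21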